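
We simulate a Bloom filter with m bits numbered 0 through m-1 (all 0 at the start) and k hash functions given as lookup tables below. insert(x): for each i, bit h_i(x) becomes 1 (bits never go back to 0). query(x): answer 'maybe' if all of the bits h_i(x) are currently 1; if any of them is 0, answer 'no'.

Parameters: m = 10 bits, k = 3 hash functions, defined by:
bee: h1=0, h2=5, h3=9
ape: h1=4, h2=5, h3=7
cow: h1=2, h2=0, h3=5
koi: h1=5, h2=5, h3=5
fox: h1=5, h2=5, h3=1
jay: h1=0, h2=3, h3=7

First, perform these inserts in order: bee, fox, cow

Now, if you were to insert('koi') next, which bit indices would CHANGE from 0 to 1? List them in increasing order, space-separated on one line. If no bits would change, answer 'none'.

Start: bits=0000000000
After insert 'bee': sets bits 0 5 9 -> bits=1000010001
After insert 'fox': sets bits 1 5 -> bits=1100010001
After insert 'cow': sets bits 0 2 5 -> bits=1110010001
insert 'koi' would touch bits 5; currently bit5=1
Bits that are 0 among those (would change 0->1): none

Answer: none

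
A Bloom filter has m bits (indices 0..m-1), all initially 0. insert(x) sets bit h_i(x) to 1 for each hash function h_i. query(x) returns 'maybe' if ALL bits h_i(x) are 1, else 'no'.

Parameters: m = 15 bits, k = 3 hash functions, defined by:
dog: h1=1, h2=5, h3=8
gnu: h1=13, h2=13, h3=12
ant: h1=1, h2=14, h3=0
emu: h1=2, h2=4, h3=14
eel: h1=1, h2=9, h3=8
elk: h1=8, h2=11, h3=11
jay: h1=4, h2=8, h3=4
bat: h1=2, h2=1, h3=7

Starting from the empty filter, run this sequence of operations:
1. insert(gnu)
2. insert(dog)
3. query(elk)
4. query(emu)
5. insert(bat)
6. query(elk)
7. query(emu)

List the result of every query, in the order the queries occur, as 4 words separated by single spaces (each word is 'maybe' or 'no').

Start: bits=000000000000000
Op 1: insert gnu -> sets bits 12 13 -> bits=000000000000110
Op 2: insert dog -> sets bits 1 5 8 -> bits=010001001000110
Op 3: query elk -> checks bit8=1, bit11=0 (has a 0) -> no
Op 4: query emu -> checks bit2=0, bit4=0, bit14=0 (has a 0) -> no
Op 5: insert bat -> sets bits 1 2 7 -> bits=011001011000110
Op 6: query elk -> checks bit8=1, bit11=0 (has a 0) -> no
Op 7: query emu -> checks bit2=1, bit4=0, bit14=0 (has a 0) -> no
Query results in order: no no no no

Answer: no no no no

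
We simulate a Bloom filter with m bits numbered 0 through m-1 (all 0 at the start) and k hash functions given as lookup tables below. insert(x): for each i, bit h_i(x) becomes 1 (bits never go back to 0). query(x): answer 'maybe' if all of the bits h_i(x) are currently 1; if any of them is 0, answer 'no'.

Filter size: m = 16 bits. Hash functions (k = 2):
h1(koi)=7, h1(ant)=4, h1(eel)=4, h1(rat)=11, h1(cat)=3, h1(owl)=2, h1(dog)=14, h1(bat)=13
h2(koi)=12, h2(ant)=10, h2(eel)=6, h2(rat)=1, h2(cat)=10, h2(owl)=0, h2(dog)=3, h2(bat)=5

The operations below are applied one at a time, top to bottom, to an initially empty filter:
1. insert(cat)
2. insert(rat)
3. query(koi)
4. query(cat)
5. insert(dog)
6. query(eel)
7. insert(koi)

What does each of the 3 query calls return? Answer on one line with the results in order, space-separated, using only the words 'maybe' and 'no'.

Start: bits=0000000000000000
Op 1: insert cat -> sets bits 3 10 -> bits=0001000000100000
Op 2: insert rat -> sets bits 1 11 -> bits=0101000000110000
Op 3: query koi -> checks bit7=0, bit12=0 (has a 0) -> no
Op 4: query cat -> checks bit3=1, bit10=1 (all 1) -> maybe
Op 5: insert dog -> sets bits 3 14 -> bits=0101000000110010
Op 6: query eel -> checks bit4=0, bit6=0 (has a 0) -> no
Op 7: insert koi -> sets bits 7 12 -> bits=0101000100111010
Query results in order: no maybe no

Answer: no maybe no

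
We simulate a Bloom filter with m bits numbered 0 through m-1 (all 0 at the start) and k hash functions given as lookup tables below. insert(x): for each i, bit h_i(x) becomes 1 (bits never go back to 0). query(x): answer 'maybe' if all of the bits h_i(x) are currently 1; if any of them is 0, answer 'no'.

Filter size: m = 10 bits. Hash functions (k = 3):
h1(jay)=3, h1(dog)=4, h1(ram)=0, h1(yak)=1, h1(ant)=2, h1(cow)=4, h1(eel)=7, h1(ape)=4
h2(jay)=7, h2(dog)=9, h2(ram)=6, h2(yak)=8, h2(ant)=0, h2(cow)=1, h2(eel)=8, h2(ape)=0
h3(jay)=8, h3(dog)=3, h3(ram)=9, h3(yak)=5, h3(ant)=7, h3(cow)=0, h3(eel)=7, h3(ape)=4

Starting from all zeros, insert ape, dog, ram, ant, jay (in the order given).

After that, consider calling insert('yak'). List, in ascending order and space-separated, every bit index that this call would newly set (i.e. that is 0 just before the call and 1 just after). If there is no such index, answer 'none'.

Answer: 1 5

Derivation:
Start: bits=0000000000
After insert 'ape': sets bits 0 4 -> bits=1000100000
After insert 'dog': sets bits 3 4 9 -> bits=1001100001
After insert 'ram': sets bits 0 6 9 -> bits=1001101001
After insert 'ant': sets bits 0 2 7 -> bits=1011101101
After insert 'jay': sets bits 3 7 8 -> bits=1011101111
insert 'yak' would touch bits 1 5 8; currently bit1=0, bit5=0, bit8=1
Bits that are 0 among those (would change 0->1): 1 5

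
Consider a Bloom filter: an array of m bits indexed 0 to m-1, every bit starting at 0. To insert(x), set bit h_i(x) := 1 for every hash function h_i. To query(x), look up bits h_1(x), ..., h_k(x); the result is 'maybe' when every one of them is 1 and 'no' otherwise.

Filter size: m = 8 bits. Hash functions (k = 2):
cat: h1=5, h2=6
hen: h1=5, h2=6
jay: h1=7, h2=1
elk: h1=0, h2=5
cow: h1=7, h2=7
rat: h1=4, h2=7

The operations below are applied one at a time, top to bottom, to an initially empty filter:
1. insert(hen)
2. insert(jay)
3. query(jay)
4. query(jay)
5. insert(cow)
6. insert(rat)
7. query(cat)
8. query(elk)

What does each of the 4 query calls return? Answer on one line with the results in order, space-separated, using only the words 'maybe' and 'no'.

Answer: maybe maybe maybe no

Derivation:
Start: bits=00000000
Op 1: insert hen -> sets bits 5 6 -> bits=00000110
Op 2: insert jay -> sets bits 1 7 -> bits=01000111
Op 3: query jay -> checks bit1=1, bit7=1 (all 1) -> maybe
Op 4: query jay -> checks bit1=1, bit7=1 (all 1) -> maybe
Op 5: insert cow -> sets bits 7 -> bits=01000111
Op 6: insert rat -> sets bits 4 7 -> bits=01001111
Op 7: query cat -> checks bit5=1, bit6=1 (all 1) -> maybe
Op 8: query elk -> checks bit0=0, bit5=1 (has a 0) -> no
Query results in order: maybe maybe maybe no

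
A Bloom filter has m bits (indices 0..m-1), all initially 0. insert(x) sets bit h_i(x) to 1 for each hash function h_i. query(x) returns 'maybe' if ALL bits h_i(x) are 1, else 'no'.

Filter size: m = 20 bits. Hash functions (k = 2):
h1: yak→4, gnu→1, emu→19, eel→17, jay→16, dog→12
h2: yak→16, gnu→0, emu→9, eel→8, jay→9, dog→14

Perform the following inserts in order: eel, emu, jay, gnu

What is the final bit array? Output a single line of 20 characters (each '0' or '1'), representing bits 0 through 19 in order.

Start: bits=00000000000000000000
After insert 'eel': sets bits 8 17 -> bits=00000000100000000100
After insert 'emu': sets bits 9 19 -> bits=00000000110000000101
After insert 'jay': sets bits 9 16 -> bits=00000000110000001101
After insert 'gnu': sets bits 0 1 -> bits=11000000110000001101

Answer: 11000000110000001101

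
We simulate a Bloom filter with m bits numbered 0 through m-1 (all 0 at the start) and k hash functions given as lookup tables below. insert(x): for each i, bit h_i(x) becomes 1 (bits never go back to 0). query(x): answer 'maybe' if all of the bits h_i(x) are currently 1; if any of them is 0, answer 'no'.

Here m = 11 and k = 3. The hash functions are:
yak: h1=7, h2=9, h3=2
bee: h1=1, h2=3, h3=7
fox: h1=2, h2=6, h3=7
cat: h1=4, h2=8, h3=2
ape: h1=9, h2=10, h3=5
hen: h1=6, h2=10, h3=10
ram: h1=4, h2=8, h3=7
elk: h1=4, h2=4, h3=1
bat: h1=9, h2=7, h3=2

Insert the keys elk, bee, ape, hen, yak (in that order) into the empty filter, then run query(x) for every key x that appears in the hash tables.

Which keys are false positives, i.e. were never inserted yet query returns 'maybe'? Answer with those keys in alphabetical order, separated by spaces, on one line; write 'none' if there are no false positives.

Start: bits=00000000000
After insert 'elk': sets bits 1 4 -> bits=01001000000
After insert 'bee': sets bits 1 3 7 -> bits=01011001000
After insert 'ape': sets bits 5 9 10 -> bits=01011101011
After insert 'hen': sets bits 6 10 -> bits=01011111011
After insert 'yak': sets bits 2 7 9 -> bits=01111111011
Not inserted: bat cat fox ram — query each against bits=01111111011:
query bat: checks bit2=1, bit7=1, bit9=1 (all 1) -> maybe => FALSE POSITIVE
query cat: checks bit2=1, bit4=1, bit8=0 (has a 0) -> no => not a false positive
query fox: checks bit2=1, bit6=1, bit7=1 (all 1) -> maybe => FALSE POSITIVE
query ram: checks bit4=1, bit7=1, bit8=0 (has a 0) -> no => not a false positive
False positives (alphabetical): bat fox

Answer: bat fox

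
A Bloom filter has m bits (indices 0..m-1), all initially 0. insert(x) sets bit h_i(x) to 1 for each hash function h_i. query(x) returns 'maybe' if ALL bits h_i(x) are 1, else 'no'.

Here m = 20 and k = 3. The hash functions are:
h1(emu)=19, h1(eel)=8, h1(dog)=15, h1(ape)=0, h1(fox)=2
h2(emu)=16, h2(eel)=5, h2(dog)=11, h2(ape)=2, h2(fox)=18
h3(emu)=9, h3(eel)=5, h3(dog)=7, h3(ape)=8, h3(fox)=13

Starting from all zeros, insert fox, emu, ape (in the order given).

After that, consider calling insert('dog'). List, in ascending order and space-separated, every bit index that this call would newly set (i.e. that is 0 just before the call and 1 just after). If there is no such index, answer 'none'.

Answer: 7 11 15

Derivation:
Start: bits=00000000000000000000
After insert 'fox': sets bits 2 13 18 -> bits=00100000000001000010
After insert 'emu': sets bits 9 16 19 -> bits=00100000010001001011
After insert 'ape': sets bits 0 2 8 -> bits=10100000110001001011
insert 'dog' would touch bits 7 11 15; currently bit7=0, bit11=0, bit15=0
Bits that are 0 among those (would change 0->1): 7 11 15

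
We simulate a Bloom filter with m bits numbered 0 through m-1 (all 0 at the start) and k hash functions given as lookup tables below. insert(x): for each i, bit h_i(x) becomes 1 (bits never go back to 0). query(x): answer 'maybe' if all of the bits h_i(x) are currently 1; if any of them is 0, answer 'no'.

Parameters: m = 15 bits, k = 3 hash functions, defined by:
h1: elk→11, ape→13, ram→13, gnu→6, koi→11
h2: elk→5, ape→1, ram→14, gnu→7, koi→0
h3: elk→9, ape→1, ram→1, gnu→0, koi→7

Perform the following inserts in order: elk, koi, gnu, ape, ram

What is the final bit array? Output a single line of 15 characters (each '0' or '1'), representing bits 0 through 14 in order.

Answer: 110001110101011

Derivation:
Start: bits=000000000000000
After insert 'elk': sets bits 5 9 11 -> bits=000001000101000
After insert 'koi': sets bits 0 7 11 -> bits=100001010101000
After insert 'gnu': sets bits 0 6 7 -> bits=100001110101000
After insert 'ape': sets bits 1 13 -> bits=110001110101010
After insert 'ram': sets bits 1 13 14 -> bits=110001110101011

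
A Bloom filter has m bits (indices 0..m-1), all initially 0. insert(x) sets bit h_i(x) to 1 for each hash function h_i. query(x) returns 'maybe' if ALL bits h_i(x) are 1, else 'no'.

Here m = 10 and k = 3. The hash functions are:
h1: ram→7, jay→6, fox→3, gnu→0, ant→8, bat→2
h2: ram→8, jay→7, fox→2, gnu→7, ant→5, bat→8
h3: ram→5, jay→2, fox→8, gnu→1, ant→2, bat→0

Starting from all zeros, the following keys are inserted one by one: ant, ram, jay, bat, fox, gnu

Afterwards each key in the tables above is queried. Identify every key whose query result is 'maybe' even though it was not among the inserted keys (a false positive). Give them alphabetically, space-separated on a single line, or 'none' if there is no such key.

Start: bits=0000000000
After insert 'ant': sets bits 2 5 8 -> bits=0010010010
After insert 'ram': sets bits 5 7 8 -> bits=0010010110
After insert 'jay': sets bits 2 6 7 -> bits=0010011110
After insert 'bat': sets bits 0 2 8 -> bits=1010011110
After insert 'fox': sets bits 2 3 8 -> bits=1011011110
After insert 'gnu': sets bits 0 1 7 -> bits=1111011110
Not inserted: (none) — query each against bits=1111011110:
False positives (alphabetical): none

Answer: none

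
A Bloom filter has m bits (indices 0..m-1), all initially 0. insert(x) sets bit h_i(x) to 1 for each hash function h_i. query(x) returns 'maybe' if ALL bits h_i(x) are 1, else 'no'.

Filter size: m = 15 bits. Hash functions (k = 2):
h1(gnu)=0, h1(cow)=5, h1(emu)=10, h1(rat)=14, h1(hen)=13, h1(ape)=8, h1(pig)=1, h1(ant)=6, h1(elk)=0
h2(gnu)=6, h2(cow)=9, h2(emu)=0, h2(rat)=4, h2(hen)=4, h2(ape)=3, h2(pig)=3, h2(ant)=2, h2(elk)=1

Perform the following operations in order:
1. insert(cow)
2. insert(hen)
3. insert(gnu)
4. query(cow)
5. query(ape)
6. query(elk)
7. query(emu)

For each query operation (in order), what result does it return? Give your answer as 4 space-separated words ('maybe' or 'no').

Answer: maybe no no no

Derivation:
Start: bits=000000000000000
Op 1: insert cow -> sets bits 5 9 -> bits=000001000100000
Op 2: insert hen -> sets bits 4 13 -> bits=000011000100010
Op 3: insert gnu -> sets bits 0 6 -> bits=100011100100010
Op 4: query cow -> checks bit5=1, bit9=1 (all 1) -> maybe
Op 5: query ape -> checks bit3=0, bit8=0 (has a 0) -> no
Op 6: query elk -> checks bit0=1, bit1=0 (has a 0) -> no
Op 7: query emu -> checks bit0=1, bit10=0 (has a 0) -> no
Query results in order: maybe no no no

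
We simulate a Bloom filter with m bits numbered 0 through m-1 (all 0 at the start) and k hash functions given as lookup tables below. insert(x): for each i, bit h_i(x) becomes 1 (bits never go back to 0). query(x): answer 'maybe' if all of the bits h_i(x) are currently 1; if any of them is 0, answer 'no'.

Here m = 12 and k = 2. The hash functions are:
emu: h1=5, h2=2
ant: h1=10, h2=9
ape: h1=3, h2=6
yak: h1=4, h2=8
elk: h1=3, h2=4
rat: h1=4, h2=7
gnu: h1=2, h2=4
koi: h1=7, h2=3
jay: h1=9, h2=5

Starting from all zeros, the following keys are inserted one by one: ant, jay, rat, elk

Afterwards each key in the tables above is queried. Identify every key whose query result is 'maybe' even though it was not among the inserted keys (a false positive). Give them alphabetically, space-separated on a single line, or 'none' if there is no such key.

Start: bits=000000000000
After insert 'ant': sets bits 9 10 -> bits=000000000110
After insert 'jay': sets bits 5 9 -> bits=000001000110
After insert 'rat': sets bits 4 7 -> bits=000011010110
After insert 'elk': sets bits 3 4 -> bits=000111010110
Not inserted: ape emu gnu koi yak — query each against bits=000111010110:
query ape: checks bit3=1, bit6=0 (has a 0) -> no => not a false positive
query emu: checks bit2=0, bit5=1 (has a 0) -> no => not a false positive
query gnu: checks bit2=0, bit4=1 (has a 0) -> no => not a false positive
query koi: checks bit3=1, bit7=1 (all 1) -> maybe => FALSE POSITIVE
query yak: checks bit4=1, bit8=0 (has a 0) -> no => not a false positive
False positives (alphabetical): koi

Answer: koi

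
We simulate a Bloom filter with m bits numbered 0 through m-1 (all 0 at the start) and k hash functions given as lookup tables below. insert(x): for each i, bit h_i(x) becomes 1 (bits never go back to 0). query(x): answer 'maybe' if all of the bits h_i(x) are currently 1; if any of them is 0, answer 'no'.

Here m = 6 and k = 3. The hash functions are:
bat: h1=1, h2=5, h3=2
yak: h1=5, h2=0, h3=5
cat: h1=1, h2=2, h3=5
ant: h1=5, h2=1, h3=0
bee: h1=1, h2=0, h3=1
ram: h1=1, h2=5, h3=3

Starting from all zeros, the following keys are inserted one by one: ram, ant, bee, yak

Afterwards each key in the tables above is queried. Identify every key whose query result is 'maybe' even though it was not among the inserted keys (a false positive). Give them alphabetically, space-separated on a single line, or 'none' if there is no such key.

Start: bits=000000
After insert 'ram': sets bits 1 3 5 -> bits=010101
After insert 'ant': sets bits 0 1 5 -> bits=110101
After insert 'bee': sets bits 0 1 -> bits=110101
After insert 'yak': sets bits 0 5 -> bits=110101
Not inserted: bat cat — query each against bits=110101:
query bat: checks bit1=1, bit2=0, bit5=1 (has a 0) -> no => not a false positive
query cat: checks bit1=1, bit2=0, bit5=1 (has a 0) -> no => not a false positive
False positives (alphabetical): none

Answer: none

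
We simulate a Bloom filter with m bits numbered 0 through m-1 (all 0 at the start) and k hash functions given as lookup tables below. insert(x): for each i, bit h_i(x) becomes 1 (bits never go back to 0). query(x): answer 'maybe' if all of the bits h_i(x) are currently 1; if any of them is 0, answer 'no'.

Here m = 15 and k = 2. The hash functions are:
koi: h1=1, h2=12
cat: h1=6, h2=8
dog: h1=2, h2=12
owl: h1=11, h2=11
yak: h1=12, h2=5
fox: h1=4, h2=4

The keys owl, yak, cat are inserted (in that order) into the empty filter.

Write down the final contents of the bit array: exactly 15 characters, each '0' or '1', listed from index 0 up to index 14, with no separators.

Start: bits=000000000000000
After insert 'owl': sets bits 11 -> bits=000000000001000
After insert 'yak': sets bits 5 12 -> bits=000001000001100
After insert 'cat': sets bits 6 8 -> bits=000001101001100

Answer: 000001101001100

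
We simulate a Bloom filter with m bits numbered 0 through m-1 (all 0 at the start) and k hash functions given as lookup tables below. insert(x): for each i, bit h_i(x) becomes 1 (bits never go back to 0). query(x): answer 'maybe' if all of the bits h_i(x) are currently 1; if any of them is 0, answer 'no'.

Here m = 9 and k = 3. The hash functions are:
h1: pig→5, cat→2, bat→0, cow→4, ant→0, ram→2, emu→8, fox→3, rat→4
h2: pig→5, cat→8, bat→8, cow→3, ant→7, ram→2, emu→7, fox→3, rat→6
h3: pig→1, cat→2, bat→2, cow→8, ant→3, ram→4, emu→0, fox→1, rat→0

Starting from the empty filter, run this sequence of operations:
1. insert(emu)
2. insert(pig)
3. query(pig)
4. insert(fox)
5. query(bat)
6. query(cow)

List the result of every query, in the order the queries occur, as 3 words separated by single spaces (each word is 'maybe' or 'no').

Answer: maybe no no

Derivation:
Start: bits=000000000
Op 1: insert emu -> sets bits 0 7 8 -> bits=100000011
Op 2: insert pig -> sets bits 1 5 -> bits=110001011
Op 3: query pig -> checks bit1=1, bit5=1 (all 1) -> maybe
Op 4: insert fox -> sets bits 1 3 -> bits=110101011
Op 5: query bat -> checks bit0=1, bit2=0, bit8=1 (has a 0) -> no
Op 6: query cow -> checks bit3=1, bit4=0, bit8=1 (has a 0) -> no
Query results in order: maybe no no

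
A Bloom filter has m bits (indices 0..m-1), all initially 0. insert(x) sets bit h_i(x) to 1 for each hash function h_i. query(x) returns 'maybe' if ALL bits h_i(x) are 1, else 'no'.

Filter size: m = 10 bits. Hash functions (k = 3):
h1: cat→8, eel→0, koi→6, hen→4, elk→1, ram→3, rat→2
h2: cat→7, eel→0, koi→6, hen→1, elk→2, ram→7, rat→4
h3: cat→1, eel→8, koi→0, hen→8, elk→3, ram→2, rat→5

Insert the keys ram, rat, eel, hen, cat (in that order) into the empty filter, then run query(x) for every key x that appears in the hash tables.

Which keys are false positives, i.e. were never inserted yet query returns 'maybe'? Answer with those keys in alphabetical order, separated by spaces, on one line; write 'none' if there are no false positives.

Start: bits=0000000000
After insert 'ram': sets bits 2 3 7 -> bits=0011000100
After insert 'rat': sets bits 2 4 5 -> bits=0011110100
After insert 'eel': sets bits 0 8 -> bits=1011110110
After insert 'hen': sets bits 1 4 8 -> bits=1111110110
After insert 'cat': sets bits 1 7 8 -> bits=1111110110
Not inserted: elk koi — query each against bits=1111110110:
query elk: checks bit1=1, bit2=1, bit3=1 (all 1) -> maybe => FALSE POSITIVE
query koi: checks bit0=1, bit6=0 (has a 0) -> no => not a false positive
False positives (alphabetical): elk

Answer: elk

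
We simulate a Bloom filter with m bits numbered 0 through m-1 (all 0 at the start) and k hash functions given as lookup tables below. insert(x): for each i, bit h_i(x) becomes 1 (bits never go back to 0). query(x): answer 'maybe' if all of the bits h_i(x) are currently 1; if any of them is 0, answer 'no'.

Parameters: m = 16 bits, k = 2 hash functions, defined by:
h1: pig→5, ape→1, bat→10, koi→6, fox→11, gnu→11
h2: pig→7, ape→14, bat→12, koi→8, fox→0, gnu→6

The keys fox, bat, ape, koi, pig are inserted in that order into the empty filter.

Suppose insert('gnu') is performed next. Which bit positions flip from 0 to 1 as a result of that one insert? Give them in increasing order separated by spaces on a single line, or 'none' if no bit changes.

Start: bits=0000000000000000
After insert 'fox': sets bits 0 11 -> bits=1000000000010000
After insert 'bat': sets bits 10 12 -> bits=1000000000111000
After insert 'ape': sets bits 1 14 -> bits=1100000000111010
After insert 'koi': sets bits 6 8 -> bits=1100001010111010
After insert 'pig': sets bits 5 7 -> bits=1100011110111010
insert 'gnu' would touch bits 6 11; currently bit6=1, bit11=1
Bits that are 0 among those (would change 0->1): none

Answer: none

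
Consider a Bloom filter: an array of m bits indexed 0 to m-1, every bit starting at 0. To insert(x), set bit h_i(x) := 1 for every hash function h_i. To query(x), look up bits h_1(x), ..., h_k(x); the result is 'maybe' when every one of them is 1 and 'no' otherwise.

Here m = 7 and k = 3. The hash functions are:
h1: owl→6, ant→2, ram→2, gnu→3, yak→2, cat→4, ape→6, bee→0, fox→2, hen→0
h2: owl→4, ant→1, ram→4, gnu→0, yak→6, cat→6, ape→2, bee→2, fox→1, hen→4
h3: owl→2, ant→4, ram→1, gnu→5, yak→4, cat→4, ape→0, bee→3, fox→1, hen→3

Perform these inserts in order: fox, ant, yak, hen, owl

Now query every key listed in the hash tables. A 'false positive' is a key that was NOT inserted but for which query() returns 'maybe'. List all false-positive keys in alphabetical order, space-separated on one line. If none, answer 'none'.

Answer: ape bee cat ram

Derivation:
Start: bits=0000000
After insert 'fox': sets bits 1 2 -> bits=0110000
After insert 'ant': sets bits 1 2 4 -> bits=0110100
After insert 'yak': sets bits 2 4 6 -> bits=0110101
After insert 'hen': sets bits 0 3 4 -> bits=1111101
After insert 'owl': sets bits 2 4 6 -> bits=1111101
Not inserted: ape bee cat gnu ram — query each against bits=1111101:
query ape: checks bit0=1, bit2=1, bit6=1 (all 1) -> maybe => FALSE POSITIVE
query bee: checks bit0=1, bit2=1, bit3=1 (all 1) -> maybe => FALSE POSITIVE
query cat: checks bit4=1, bit6=1 (all 1) -> maybe => FALSE POSITIVE
query gnu: checks bit0=1, bit3=1, bit5=0 (has a 0) -> no => not a false positive
query ram: checks bit1=1, bit2=1, bit4=1 (all 1) -> maybe => FALSE POSITIVE
False positives (alphabetical): ape bee cat ram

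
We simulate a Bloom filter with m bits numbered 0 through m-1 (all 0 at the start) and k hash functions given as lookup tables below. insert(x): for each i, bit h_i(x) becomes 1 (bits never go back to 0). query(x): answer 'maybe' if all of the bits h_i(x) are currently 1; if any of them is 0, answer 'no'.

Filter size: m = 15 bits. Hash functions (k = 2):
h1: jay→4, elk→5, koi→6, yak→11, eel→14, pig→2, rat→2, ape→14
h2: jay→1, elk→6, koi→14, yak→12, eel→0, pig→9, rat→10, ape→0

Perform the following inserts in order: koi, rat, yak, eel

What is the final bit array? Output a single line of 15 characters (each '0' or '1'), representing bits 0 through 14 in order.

Start: bits=000000000000000
After insert 'koi': sets bits 6 14 -> bits=000000100000001
After insert 'rat': sets bits 2 10 -> bits=001000100010001
After insert 'yak': sets bits 11 12 -> bits=001000100011101
After insert 'eel': sets bits 0 14 -> bits=101000100011101

Answer: 101000100011101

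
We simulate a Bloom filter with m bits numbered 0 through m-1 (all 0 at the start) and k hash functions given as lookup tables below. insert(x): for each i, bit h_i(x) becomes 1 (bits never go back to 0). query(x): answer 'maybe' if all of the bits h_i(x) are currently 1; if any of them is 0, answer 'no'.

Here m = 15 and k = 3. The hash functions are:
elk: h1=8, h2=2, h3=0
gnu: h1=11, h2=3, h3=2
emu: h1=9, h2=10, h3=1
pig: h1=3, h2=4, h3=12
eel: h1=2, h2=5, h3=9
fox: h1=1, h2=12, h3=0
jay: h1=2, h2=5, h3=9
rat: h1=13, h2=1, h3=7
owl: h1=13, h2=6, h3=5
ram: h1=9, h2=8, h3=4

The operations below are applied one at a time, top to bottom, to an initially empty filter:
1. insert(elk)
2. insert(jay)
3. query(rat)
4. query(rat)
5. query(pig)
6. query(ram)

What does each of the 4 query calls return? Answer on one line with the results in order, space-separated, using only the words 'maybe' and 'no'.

Answer: no no no no

Derivation:
Start: bits=000000000000000
Op 1: insert elk -> sets bits 0 2 8 -> bits=101000001000000
Op 2: insert jay -> sets bits 2 5 9 -> bits=101001001100000
Op 3: query rat -> checks bit1=0, bit7=0, bit13=0 (has a 0) -> no
Op 4: query rat -> checks bit1=0, bit7=0, bit13=0 (has a 0) -> no
Op 5: query pig -> checks bit3=0, bit4=0, bit12=0 (has a 0) -> no
Op 6: query ram -> checks bit4=0, bit8=1, bit9=1 (has a 0) -> no
Query results in order: no no no no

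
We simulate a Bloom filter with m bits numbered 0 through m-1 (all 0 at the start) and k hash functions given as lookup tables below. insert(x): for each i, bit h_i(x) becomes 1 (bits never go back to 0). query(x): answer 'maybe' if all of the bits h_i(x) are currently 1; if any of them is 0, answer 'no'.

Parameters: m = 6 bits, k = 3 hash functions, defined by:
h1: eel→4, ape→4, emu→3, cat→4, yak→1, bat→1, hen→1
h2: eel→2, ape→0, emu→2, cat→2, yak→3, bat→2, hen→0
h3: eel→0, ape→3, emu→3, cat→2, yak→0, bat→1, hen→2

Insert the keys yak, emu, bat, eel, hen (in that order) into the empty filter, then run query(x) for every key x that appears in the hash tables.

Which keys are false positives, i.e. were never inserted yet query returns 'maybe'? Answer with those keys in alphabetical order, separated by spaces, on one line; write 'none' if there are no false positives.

Start: bits=000000
After insert 'yak': sets bits 0 1 3 -> bits=110100
After insert 'emu': sets bits 2 3 -> bits=111100
After insert 'bat': sets bits 1 2 -> bits=111100
After insert 'eel': sets bits 0 2 4 -> bits=111110
After insert 'hen': sets bits 0 1 2 -> bits=111110
Not inserted: ape cat — query each against bits=111110:
query ape: checks bit0=1, bit3=1, bit4=1 (all 1) -> maybe => FALSE POSITIVE
query cat: checks bit2=1, bit4=1 (all 1) -> maybe => FALSE POSITIVE
False positives (alphabetical): ape cat

Answer: ape cat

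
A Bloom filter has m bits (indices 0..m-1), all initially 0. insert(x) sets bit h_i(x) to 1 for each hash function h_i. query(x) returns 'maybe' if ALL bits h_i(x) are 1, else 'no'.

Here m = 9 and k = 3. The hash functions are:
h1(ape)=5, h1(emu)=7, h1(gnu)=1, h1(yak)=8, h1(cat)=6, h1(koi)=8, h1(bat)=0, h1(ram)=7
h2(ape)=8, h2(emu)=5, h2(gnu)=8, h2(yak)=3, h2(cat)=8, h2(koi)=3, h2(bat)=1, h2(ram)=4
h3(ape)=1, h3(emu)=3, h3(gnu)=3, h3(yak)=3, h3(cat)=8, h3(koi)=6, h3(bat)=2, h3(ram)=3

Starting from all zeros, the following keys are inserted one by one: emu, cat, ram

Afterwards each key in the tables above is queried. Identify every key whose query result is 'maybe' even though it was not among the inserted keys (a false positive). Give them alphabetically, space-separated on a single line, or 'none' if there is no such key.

Start: bits=000000000
After insert 'emu': sets bits 3 5 7 -> bits=000101010
After insert 'cat': sets bits 6 8 -> bits=000101111
After insert 'ram': sets bits 3 4 7 -> bits=000111111
Not inserted: ape bat gnu koi yak — query each against bits=000111111:
query ape: checks bit1=0, bit5=1, bit8=1 (has a 0) -> no => not a false positive
query bat: checks bit0=0, bit1=0, bit2=0 (has a 0) -> no => not a false positive
query gnu: checks bit1=0, bit3=1, bit8=1 (has a 0) -> no => not a false positive
query koi: checks bit3=1, bit6=1, bit8=1 (all 1) -> maybe => FALSE POSITIVE
query yak: checks bit3=1, bit8=1 (all 1) -> maybe => FALSE POSITIVE
False positives (alphabetical): koi yak

Answer: koi yak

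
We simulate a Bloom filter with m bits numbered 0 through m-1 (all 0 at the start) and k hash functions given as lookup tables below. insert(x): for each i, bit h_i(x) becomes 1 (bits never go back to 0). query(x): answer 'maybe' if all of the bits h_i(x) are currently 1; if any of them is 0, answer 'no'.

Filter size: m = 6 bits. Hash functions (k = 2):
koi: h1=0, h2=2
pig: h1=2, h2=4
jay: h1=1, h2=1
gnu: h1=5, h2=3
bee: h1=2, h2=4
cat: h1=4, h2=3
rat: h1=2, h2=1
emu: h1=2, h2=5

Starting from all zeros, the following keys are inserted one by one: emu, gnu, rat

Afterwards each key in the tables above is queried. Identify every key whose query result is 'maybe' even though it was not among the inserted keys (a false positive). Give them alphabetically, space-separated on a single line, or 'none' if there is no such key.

Start: bits=000000
After insert 'emu': sets bits 2 5 -> bits=001001
After insert 'gnu': sets bits 3 5 -> bits=001101
After insert 'rat': sets bits 1 2 -> bits=011101
Not inserted: bee cat jay koi pig — query each against bits=011101:
query bee: checks bit2=1, bit4=0 (has a 0) -> no => not a false positive
query cat: checks bit3=1, bit4=0 (has a 0) -> no => not a false positive
query jay: checks bit1=1 (all 1) -> maybe => FALSE POSITIVE
query koi: checks bit0=0, bit2=1 (has a 0) -> no => not a false positive
query pig: checks bit2=1, bit4=0 (has a 0) -> no => not a false positive
False positives (alphabetical): jay

Answer: jay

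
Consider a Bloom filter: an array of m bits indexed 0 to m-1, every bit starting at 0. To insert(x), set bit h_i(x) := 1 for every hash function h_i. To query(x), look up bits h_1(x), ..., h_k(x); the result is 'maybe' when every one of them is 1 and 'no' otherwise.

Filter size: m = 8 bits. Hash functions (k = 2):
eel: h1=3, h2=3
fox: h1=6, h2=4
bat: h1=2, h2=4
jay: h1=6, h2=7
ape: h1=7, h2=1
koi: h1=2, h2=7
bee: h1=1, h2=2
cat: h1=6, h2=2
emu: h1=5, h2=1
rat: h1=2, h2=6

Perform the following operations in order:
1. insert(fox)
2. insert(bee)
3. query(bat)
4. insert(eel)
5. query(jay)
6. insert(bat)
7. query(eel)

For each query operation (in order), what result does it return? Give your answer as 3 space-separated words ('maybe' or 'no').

Start: bits=00000000
Op 1: insert fox -> sets bits 4 6 -> bits=00001010
Op 2: insert bee -> sets bits 1 2 -> bits=01101010
Op 3: query bat -> checks bit2=1, bit4=1 (all 1) -> maybe
Op 4: insert eel -> sets bits 3 -> bits=01111010
Op 5: query jay -> checks bit6=1, bit7=0 (has a 0) -> no
Op 6: insert bat -> sets bits 2 4 -> bits=01111010
Op 7: query eel -> checks bit3=1 (all 1) -> maybe
Query results in order: maybe no maybe

Answer: maybe no maybe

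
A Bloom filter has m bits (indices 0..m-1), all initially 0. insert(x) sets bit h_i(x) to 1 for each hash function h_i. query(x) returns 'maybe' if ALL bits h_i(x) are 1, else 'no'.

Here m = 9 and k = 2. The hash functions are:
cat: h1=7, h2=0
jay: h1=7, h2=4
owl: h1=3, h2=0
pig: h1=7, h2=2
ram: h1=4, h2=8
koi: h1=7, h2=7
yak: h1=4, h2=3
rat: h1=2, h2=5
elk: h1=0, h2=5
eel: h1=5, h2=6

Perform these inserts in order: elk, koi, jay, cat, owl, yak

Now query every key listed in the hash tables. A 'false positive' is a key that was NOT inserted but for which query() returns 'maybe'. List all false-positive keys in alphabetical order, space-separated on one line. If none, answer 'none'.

Start: bits=000000000
After insert 'elk': sets bits 0 5 -> bits=100001000
After insert 'koi': sets bits 7 -> bits=100001010
After insert 'jay': sets bits 4 7 -> bits=100011010
After insert 'cat': sets bits 0 7 -> bits=100011010
After insert 'owl': sets bits 0 3 -> bits=100111010
After insert 'yak': sets bits 3 4 -> bits=100111010
Not inserted: eel pig ram rat — query each against bits=100111010:
query eel: checks bit5=1, bit6=0 (has a 0) -> no => not a false positive
query pig: checks bit2=0, bit7=1 (has a 0) -> no => not a false positive
query ram: checks bit4=1, bit8=0 (has a 0) -> no => not a false positive
query rat: checks bit2=0, bit5=1 (has a 0) -> no => not a false positive
False positives (alphabetical): none

Answer: none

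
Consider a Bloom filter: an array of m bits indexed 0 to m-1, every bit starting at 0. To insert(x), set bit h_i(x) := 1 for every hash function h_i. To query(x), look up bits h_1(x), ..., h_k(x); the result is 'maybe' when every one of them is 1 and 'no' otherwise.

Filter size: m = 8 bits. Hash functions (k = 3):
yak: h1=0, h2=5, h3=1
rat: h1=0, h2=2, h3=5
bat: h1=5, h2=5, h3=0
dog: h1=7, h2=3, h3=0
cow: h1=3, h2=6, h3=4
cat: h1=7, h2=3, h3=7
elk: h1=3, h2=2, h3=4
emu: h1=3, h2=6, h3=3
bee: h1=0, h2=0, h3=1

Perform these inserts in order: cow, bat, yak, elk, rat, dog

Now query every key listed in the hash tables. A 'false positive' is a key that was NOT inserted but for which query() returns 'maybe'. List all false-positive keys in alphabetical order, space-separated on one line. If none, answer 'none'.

Start: bits=00000000
After insert 'cow': sets bits 3 4 6 -> bits=00011010
After insert 'bat': sets bits 0 5 -> bits=10011110
After insert 'yak': sets bits 0 1 5 -> bits=11011110
After insert 'elk': sets bits 2 3 4 -> bits=11111110
After insert 'rat': sets bits 0 2 5 -> bits=11111110
After insert 'dog': sets bits 0 3 7 -> bits=11111111
Not inserted: bee cat emu — query each against bits=11111111:
query bee: checks bit0=1, bit1=1 (all 1) -> maybe => FALSE POSITIVE
query cat: checks bit3=1, bit7=1 (all 1) -> maybe => FALSE POSITIVE
query emu: checks bit3=1, bit6=1 (all 1) -> maybe => FALSE POSITIVE
False positives (alphabetical): bee cat emu

Answer: bee cat emu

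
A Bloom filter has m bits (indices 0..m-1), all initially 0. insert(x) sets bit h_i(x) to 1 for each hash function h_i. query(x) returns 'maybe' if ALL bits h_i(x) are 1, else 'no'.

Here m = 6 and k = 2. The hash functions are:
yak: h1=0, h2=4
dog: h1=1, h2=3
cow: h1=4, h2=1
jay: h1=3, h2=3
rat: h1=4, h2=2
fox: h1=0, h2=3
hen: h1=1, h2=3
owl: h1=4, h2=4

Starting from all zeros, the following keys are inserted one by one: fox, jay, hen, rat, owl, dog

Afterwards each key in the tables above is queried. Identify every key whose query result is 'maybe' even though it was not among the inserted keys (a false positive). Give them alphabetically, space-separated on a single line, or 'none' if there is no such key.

Answer: cow yak

Derivation:
Start: bits=000000
After insert 'fox': sets bits 0 3 -> bits=100100
After insert 'jay': sets bits 3 -> bits=100100
After insert 'hen': sets bits 1 3 -> bits=110100
After insert 'rat': sets bits 2 4 -> bits=111110
After insert 'owl': sets bits 4 -> bits=111110
After insert 'dog': sets bits 1 3 -> bits=111110
Not inserted: cow yak — query each against bits=111110:
query cow: checks bit1=1, bit4=1 (all 1) -> maybe => FALSE POSITIVE
query yak: checks bit0=1, bit4=1 (all 1) -> maybe => FALSE POSITIVE
False positives (alphabetical): cow yak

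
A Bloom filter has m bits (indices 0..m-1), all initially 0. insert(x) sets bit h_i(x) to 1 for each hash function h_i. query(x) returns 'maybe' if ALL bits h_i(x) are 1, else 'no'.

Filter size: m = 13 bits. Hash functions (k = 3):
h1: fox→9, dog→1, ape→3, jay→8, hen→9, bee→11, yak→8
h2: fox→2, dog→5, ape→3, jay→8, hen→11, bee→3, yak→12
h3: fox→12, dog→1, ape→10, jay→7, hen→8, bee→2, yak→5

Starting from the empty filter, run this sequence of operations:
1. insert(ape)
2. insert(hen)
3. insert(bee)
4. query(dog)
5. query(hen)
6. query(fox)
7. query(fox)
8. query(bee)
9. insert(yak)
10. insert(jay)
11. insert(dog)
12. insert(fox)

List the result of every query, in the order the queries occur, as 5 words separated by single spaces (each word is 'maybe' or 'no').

Answer: no maybe no no maybe

Derivation:
Start: bits=0000000000000
Op 1: insert ape -> sets bits 3 10 -> bits=0001000000100
Op 2: insert hen -> sets bits 8 9 11 -> bits=0001000011110
Op 3: insert bee -> sets bits 2 3 11 -> bits=0011000011110
Op 4: query dog -> checks bit1=0, bit5=0 (has a 0) -> no
Op 5: query hen -> checks bit8=1, bit9=1, bit11=1 (all 1) -> maybe
Op 6: query fox -> checks bit2=1, bit9=1, bit12=0 (has a 0) -> no
Op 7: query fox -> checks bit2=1, bit9=1, bit12=0 (has a 0) -> no
Op 8: query bee -> checks bit2=1, bit3=1, bit11=1 (all 1) -> maybe
Op 9: insert yak -> sets bits 5 8 12 -> bits=0011010011111
Op 10: insert jay -> sets bits 7 8 -> bits=0011010111111
Op 11: insert dog -> sets bits 1 5 -> bits=0111010111111
Op 12: insert fox -> sets bits 2 9 12 -> bits=0111010111111
Query results in order: no maybe no no maybe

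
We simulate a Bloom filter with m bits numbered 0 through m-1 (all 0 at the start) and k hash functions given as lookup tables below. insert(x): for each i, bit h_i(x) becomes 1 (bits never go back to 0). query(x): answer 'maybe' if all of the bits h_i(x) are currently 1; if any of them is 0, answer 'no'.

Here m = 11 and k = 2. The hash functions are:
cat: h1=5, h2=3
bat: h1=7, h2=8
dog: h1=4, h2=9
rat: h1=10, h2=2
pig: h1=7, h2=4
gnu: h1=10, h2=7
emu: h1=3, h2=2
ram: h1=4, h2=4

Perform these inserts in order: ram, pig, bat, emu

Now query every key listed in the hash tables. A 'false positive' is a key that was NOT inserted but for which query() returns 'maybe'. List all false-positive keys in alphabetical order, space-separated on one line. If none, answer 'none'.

Start: bits=00000000000
After insert 'ram': sets bits 4 -> bits=00001000000
After insert 'pig': sets bits 4 7 -> bits=00001001000
After insert 'bat': sets bits 7 8 -> bits=00001001100
After insert 'emu': sets bits 2 3 -> bits=00111001100
Not inserted: cat dog gnu rat — query each against bits=00111001100:
query cat: checks bit3=1, bit5=0 (has a 0) -> no => not a false positive
query dog: checks bit4=1, bit9=0 (has a 0) -> no => not a false positive
query gnu: checks bit7=1, bit10=0 (has a 0) -> no => not a false positive
query rat: checks bit2=1, bit10=0 (has a 0) -> no => not a false positive
False positives (alphabetical): none

Answer: none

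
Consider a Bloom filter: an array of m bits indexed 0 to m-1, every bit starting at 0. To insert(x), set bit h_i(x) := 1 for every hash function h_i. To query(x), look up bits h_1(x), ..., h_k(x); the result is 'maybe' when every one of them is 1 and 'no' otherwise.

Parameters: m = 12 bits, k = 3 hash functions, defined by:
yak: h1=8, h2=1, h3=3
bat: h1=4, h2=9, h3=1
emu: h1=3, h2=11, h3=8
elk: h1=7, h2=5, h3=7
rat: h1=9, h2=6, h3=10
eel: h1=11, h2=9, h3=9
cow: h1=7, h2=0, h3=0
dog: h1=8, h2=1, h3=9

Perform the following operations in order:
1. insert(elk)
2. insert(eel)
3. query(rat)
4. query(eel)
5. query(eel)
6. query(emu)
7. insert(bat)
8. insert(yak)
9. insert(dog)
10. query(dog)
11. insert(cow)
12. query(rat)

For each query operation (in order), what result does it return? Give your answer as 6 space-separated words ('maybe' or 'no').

Answer: no maybe maybe no maybe no

Derivation:
Start: bits=000000000000
Op 1: insert elk -> sets bits 5 7 -> bits=000001010000
Op 2: insert eel -> sets bits 9 11 -> bits=000001010101
Op 3: query rat -> checks bit6=0, bit9=1, bit10=0 (has a 0) -> no
Op 4: query eel -> checks bit9=1, bit11=1 (all 1) -> maybe
Op 5: query eel -> checks bit9=1, bit11=1 (all 1) -> maybe
Op 6: query emu -> checks bit3=0, bit8=0, bit11=1 (has a 0) -> no
Op 7: insert bat -> sets bits 1 4 9 -> bits=010011010101
Op 8: insert yak -> sets bits 1 3 8 -> bits=010111011101
Op 9: insert dog -> sets bits 1 8 9 -> bits=010111011101
Op 10: query dog -> checks bit1=1, bit8=1, bit9=1 (all 1) -> maybe
Op 11: insert cow -> sets bits 0 7 -> bits=110111011101
Op 12: query rat -> checks bit6=0, bit9=1, bit10=0 (has a 0) -> no
Query results in order: no maybe maybe no maybe no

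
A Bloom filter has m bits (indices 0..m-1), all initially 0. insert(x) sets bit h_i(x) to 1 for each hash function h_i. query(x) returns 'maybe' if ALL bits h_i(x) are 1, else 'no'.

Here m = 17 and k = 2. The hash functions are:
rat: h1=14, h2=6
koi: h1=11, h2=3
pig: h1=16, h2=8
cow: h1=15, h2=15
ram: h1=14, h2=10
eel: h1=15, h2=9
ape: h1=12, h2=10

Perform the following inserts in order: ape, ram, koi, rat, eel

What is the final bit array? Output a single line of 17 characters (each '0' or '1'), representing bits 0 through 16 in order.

Start: bits=00000000000000000
After insert 'ape': sets bits 10 12 -> bits=00000000001010000
After insert 'ram': sets bits 10 14 -> bits=00000000001010100
After insert 'koi': sets bits 3 11 -> bits=00010000001110100
After insert 'rat': sets bits 6 14 -> bits=00010010001110100
After insert 'eel': sets bits 9 15 -> bits=00010010011110110

Answer: 00010010011110110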